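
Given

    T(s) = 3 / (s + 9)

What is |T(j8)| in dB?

|T(j8)|_dB ≈ -12.1 dB

Substitute s = j8: numerator = 3, denominator = 9 + j8.
|T(j8)| = |3| / |9 + j8| = 3 / 12.042 ≈ 0.2491.
In decibels: 20·log₁₀(0.2491) ≈ -12.1 dB.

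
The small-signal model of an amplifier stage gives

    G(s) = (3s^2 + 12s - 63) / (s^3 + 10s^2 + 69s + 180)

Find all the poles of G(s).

The poles are the roots of the denominator s^3 + 10s^2 + 69s + 180 = 0.
Trying s = -4: the polynomial evaluates to 0, so (s + 4) is a factor.
Dividing out leaves s^2 + 6s + 45 = 0.
The quadratic formula then gives s = -3 ± 6j.

s = -3 ± 6j, -4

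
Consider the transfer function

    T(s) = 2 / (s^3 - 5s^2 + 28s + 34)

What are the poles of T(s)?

The poles are the roots of the denominator s^3 - 5s^2 + 28s + 34 = 0.
Trying s = -1: the polynomial evaluates to 0, so (s + 1) is a factor.
Dividing out leaves s^2 - 6s + 34 = 0.
The quadratic formula then gives s = 3 ± 5j.

s = 3 ± 5j, -1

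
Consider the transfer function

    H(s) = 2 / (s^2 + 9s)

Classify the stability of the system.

The denominator s^2 + 9s factors as s(s + 9), giving poles at s = 0, -9.
Since the simple pole(s) at s = 0 lie on the jω-axis with none in the right half-plane, the system is marginally stable.

marginally stable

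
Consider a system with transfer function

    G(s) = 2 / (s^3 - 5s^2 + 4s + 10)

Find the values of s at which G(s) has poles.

The poles are the roots of the denominator s^3 - 5s^2 + 4s + 10 = 0.
Trying s = -1: the polynomial evaluates to 0, so (s + 1) is a factor.
Dividing out leaves s^2 - 6s + 10 = 0.
The quadratic formula then gives s = 3 ± 1j.

s = 3 ± j, -1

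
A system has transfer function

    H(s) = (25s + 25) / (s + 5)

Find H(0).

Set s = 0: H(0) = (25) / (5) = 5.

H(0) = 5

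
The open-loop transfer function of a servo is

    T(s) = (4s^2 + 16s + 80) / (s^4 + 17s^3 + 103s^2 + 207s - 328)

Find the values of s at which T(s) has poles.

s = -8, 1, -5 ± 4j

The poles are the roots of the denominator s^4 + 17s^3 + 103s^2 + 207s - 328 = 0.
Trying s = -8: the polynomial evaluates to 0, so (s + 8) is a factor.
Dividing out leaves s^3 + 9s^2 + 31s - 41 = 0.
This factors further as (s - 1)(s^2 + 10s + 41) = 0.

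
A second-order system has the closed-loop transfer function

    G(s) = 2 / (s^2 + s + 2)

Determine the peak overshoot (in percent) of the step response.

Comparing s^2 + s + 2 to s^2 + 2ζωₙs + ωₙ²: ωₙ = √2 ≈ 1.414 rad/s and ζ = 1/(2·√2) ≈ 0.3536.
%OS = 100·exp(−πζ/√(1−ζ²)) = 100·exp(−π·0.3536/√(1−0.3536²)) ≈ 30.5%.

%OS ≈ 30.5%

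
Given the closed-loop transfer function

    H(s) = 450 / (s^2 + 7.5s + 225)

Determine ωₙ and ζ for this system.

ωₙ = 15 rad/s, ζ = 0.25

Compare the denominator to the standard form s^2 + 2ζωₙs + ωₙ².
ωₙ² = 225, so ωₙ = 15 rad/s.
2ζωₙ = 7.5, so ζ = 7.5/(2·15) = 0.25.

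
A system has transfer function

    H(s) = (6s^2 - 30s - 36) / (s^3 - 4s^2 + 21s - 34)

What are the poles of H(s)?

The poles are the roots of the denominator s^3 - 4s^2 + 21s - 34 = 0.
Trying s = 2: the polynomial evaluates to 0, so (s - 2) is a factor.
Dividing out leaves s^2 - 2s + 17 = 0.
The quadratic formula then gives s = 1 ± 4j.

s = 1 ± 4j, 2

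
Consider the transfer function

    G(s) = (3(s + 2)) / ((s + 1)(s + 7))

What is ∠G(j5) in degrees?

At s = j5: numerator = 6 + j15, denominator = -18 + j40.
∠G = ∠num − ∠den = 68.199° − (114.23°) = -46.03°.

∠G(j5) ≈ -46.03°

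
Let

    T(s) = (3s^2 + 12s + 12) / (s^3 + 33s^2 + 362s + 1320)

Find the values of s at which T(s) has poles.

The poles are the roots of the denominator s^3 + 33s^2 + 362s + 1320 = 0.
Trying s = -10: the polynomial evaluates to 0, so (s + 10) is a factor.
Dividing out leaves s^2 + 23s + 132 = 0.
Factoring the quadratic: (s + 11)(s + 12) = 0.

s = -10, -11, -12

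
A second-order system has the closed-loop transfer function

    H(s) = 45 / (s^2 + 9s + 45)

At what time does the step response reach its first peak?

t_p ≈ 0.6315 s

Comparing s^2 + 9s + 45 to s^2 + 2ζωₙs + ωₙ²: ωₙ = √45 ≈ 6.708 rad/s and ζ = 9/(2·√45) ≈ 0.6708.
ζωₙ = 9/2 = 4.5, so ω_d = ωₙ√(1−ζ²) = √(ωₙ² − (ζωₙ)²) = √(45 − 4.5²) = √24.75 ≈ 4.975 rad/s.
t_p = π/ω_d = π/4.975 ≈ 0.6315 s.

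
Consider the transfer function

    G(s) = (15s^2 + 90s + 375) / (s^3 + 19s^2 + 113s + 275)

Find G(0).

Set s = 0: G(0) = (375) / (275) = 15/11.

G(0) = 15/11 ≈ 1.364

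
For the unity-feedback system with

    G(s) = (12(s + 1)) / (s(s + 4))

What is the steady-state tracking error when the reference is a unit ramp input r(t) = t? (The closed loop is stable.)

e_ss = 0.3333

G(s) has one pole at the origin.
This is a Type 1 system. Kv = lim_{s→0} s·G(s) = 12/4 = 3.
e_ss = 1/Kv = 1/(3) = 1/3 ≈ 0.3333.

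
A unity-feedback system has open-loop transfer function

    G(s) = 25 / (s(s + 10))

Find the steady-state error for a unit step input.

e_ss = 0

G(s) has one pole at the origin.
This is a Type 1 system; for a step input the steady-state error is zero.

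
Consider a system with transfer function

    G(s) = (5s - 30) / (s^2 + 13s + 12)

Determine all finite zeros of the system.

s = 6

Set the numerator to zero: 5s - 30 = 0, i.e. 5·(s - 6) = 0.
So s = 6.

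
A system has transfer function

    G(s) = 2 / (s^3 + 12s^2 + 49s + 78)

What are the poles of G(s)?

s = -3 ± 2j, -6

The poles are the roots of the denominator s^3 + 12s^2 + 49s + 78 = 0.
Trying s = -6: the polynomial evaluates to 0, so (s + 6) is a factor.
Dividing out leaves s^2 + 6s + 13 = 0.
The quadratic formula then gives s = -3 ± 2j.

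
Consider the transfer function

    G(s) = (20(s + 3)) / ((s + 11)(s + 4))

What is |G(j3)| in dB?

|G(j3)|_dB ≈ 3.45 dB

Substitute s = j3: numerator = 60 + j60, denominator = 35 + j45.
|G(j3)| = |60 + j60| / |35 + j45| = 84.853 / 57.009 ≈ 1.488.
In decibels: 20·log₁₀(1.488) ≈ 3.45 dB.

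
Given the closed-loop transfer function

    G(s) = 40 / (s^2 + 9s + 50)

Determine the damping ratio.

ζ ≈ 0.6364

Compare the denominator to the standard form s^2 + 2ζωₙs + ωₙ².
ωₙ² = 50, so ωₙ = √50 ≈ 7.071 rad/s.
2ζωₙ = 9, so ζ = 9/(2·√50) ≈ 0.6364.
With ζ = 0.6364 the response is underdamped.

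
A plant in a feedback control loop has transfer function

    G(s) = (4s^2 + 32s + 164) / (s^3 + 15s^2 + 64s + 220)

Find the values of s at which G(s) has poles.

The poles are the roots of the denominator s^3 + 15s^2 + 64s + 220 = 0.
Trying s = -11: the polynomial evaluates to 0, so (s + 11) is a factor.
Dividing out leaves s^2 + 4s + 20 = 0.
The quadratic formula then gives s = -2 ± 4j.

s = -2 + 4j, -2 - 4j, -11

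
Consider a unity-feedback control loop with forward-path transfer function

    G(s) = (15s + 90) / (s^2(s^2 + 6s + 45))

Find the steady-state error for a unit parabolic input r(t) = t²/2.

e_ss = 0.5000

G(s) has 2 poles at the origin.
This is a Type 2 system. Ka = lim_{s→0} s^2·G(s) = 90/45 = 2.
e_ss = 1/Ka = 1/(2) = 1/2 ≈ 0.5000.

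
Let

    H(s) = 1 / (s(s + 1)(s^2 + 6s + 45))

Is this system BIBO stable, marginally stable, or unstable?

The poles can be read from the denominator factors: s = 0, -1, -3 ± 6j.
Since the simple pole(s) at s = 0 lie on the jω-axis with none in the right half-plane, the system is marginally stable.

marginally stable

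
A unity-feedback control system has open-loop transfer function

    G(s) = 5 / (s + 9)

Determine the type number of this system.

Type 0

The denominator has no factor of s at the origin — no free integrator — so this is a Type 0 system.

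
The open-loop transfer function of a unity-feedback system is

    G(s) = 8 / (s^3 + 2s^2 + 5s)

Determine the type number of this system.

Factor s from the denominator: s^3 + 2s^2 + 5s = s·(s^2 + 2s + 5).
There is 1 pole at the origin, so the system is Type 1.

Type 1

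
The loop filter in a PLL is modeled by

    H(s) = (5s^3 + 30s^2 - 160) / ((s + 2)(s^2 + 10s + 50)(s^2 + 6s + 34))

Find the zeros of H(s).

s = -4, 2, -4

Set the numerator to zero: 5s^3 + 30s^2 - 160 = 0, i.e. 5·(s^3 + 6s^2 - 32) = 0.
Factoring: (s + 4)^2(s - 2) = 0.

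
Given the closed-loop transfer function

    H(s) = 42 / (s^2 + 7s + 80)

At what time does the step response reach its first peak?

Comparing s^2 + 7s + 80 to s^2 + 2ζωₙs + ωₙ²: ωₙ = √80 ≈ 8.944 rad/s and ζ = 7/(2·√80) ≈ 0.3913.
ζωₙ = 7/2 = 3.5, so ω_d = ωₙ√(1−ζ²) = √(ωₙ² − (ζωₙ)²) = √(80 − 3.5²) = √67.75 ≈ 8.231 rad/s.
t_p = π/ω_d = π/8.231 ≈ 0.3817 s.

t_p ≈ 0.3817 s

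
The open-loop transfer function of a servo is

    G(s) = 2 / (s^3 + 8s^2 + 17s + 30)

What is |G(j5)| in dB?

Substitute s = j5: numerator = 2, denominator = -170 - j40.
|G(j5)| = |2| / |-170 - j40| = 2 / 174.64 ≈ 0.01145.
In decibels: 20·log₁₀(0.01145) ≈ -38.8 dB.

|G(j5)|_dB ≈ -38.8 dB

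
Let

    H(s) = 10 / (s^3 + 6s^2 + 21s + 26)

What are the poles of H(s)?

The poles are the roots of the denominator s^3 + 6s^2 + 21s + 26 = 0.
Trying s = -2: the polynomial evaluates to 0, so (s + 2) is a factor.
Dividing out leaves s^2 + 4s + 13 = 0.
The quadratic formula then gives s = -2 ± 3j.

s = -2 + 3j, -2 - 3j, -2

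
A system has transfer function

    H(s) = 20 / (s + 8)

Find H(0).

At s = 0 each factor (s + a) contributes a and each (s^2 + bs + c) contributes c.
H(0) = 20·1 / ((8)) = 20/8 = 5/2.

H(0) = 5/2 ≈ 2.500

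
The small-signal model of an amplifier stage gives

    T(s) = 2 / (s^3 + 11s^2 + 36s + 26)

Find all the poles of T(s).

s = -5 + j, -5 - j, -1

The poles are the roots of the denominator s^3 + 11s^2 + 36s + 26 = 0.
Trying s = -1: the polynomial evaluates to 0, so (s + 1) is a factor.
Dividing out leaves s^2 + 10s + 26 = 0.
The quadratic formula then gives s = -5 ± 1j.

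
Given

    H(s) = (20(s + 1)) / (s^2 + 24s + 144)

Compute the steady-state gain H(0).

Set s = 0: H(0) = (20) / (144) = 5/36.

H(0) = 5/36 ≈ 0.1389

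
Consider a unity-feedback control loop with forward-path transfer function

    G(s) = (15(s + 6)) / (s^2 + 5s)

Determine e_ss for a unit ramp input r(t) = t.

G(s) has one pole at the origin.
This is a Type 1 system. Kv = lim_{s→0} s·G(s) = 90/5 = 18.
e_ss = 1/Kv = 1/(18) = 1/18 ≈ 0.05556.

e_ss = 0.05556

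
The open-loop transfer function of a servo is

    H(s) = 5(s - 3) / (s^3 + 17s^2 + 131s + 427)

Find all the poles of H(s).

s = -5 + 6j, -5 - 6j, -7

The poles are the roots of the denominator s^3 + 17s^2 + 131s + 427 = 0.
Trying s = -7: the polynomial evaluates to 0, so (s + 7) is a factor.
Dividing out leaves s^2 + 10s + 61 = 0.
The quadratic formula then gives s = -5 ± 6j.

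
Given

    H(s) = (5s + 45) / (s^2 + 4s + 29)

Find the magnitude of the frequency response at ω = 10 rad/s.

|H(j10)| ≈ 0.8255

Substitute s = j10: numerator = 45 + j50, denominator = -71 + j40.
|H(j10)| = |45 + j50| / |-71 + j40| = 67.268 / 81.492 ≈ 0.8255.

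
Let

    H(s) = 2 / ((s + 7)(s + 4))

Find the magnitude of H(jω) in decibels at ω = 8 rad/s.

|H(j8)|_dB ≈ -33.5 dB

Substitute s = j8: numerator = 2, denominator = -36 + j88.
|H(j8)| = |2| / |-36 + j88| = 2 / 95.079 ≈ 0.02104.
In decibels: 20·log₁₀(0.02104) ≈ -33.5 dB.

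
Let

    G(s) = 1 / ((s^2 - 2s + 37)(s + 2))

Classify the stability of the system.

unstable

The poles can be read from the denominator factors: s = 1 ± 6j, -2.
Since the pole(s) at s = 1 + 6j, 1 - 6j lie in the right half-plane, the system is unstable.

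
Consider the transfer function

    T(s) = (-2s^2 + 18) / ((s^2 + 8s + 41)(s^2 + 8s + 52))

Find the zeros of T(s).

Set the numerator to zero: -2s^2 + 18 = 0, i.e. -2·(s^2 - 9) = 0.
Factoring: (s + 3)(s - 3) = 0.

s = -3, 3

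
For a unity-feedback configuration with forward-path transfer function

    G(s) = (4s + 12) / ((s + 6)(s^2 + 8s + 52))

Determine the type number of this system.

Type 0

The denominator has no factor of s at the origin — no free integrator — so this is a Type 0 system.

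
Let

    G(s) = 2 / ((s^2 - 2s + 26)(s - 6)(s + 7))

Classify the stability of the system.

unstable

The poles can be read from the denominator factors: s = 1 ± 5j, 6, -7.
Since the pole(s) at s = 1 + 5j, 1 - 5j, 6 lie in the right half-plane, the system is unstable.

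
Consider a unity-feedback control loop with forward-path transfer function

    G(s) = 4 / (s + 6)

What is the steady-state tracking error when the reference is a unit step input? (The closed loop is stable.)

e_ss = 0.6000

G(s) has no poles at the origin.
This is a Type 0 system. Kp = lim_{s→0} G(s) = 4/6 = 2/3.
e_ss = 1/(1 + Kp) = 1/(1 + 2/3) = 3/5 ≈ 0.6000.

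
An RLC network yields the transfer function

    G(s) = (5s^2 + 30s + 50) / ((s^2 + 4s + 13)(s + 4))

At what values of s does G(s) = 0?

s = -3 + j, -3 - j

Set the numerator to zero: 5s^2 + 30s + 50 = 0, i.e. 5·(s^2 + 6s + 10) = 0.
Factoring: (s^2 + 6s + 10) = 0.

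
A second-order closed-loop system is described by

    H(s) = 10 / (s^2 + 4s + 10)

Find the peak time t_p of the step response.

Comparing s^2 + 4s + 10 to s^2 + 2ζωₙs + ωₙ²: ωₙ = √10 ≈ 3.162 rad/s and ζ = 4/(2·√10) ≈ 0.6325.
ζωₙ = 4/2 = 2, so ω_d = ωₙ√(1−ζ²) = √(ωₙ² − (ζωₙ)²) = √(10 − 2²) = √6 ≈ 2.449 rad/s.
t_p = π/ω_d = π/2.449 ≈ 1.283 s.

t_p ≈ 1.283 s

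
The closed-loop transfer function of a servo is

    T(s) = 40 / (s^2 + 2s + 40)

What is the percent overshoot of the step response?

Comparing s^2 + 2s + 40 to s^2 + 2ζωₙs + ωₙ²: ωₙ = √40 ≈ 6.325 rad/s and ζ = 2/(2·√40) ≈ 0.1581.
%OS = 100·exp(−πζ/√(1−ζ²)) = 100·exp(−π·0.1581/√(1−0.1581²)) ≈ 60.5%.

%OS ≈ 60.5%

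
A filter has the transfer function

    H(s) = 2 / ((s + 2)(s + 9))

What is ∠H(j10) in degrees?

∠H(j10) ≈ -126.7°

At s = j10: numerator = 2, denominator = -82 + j110.
∠H = ∠num − ∠den = 0° − (126.70°) = -126.7°.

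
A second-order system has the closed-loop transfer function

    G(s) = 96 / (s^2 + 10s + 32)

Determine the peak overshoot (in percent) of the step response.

Comparing s^2 + 10s + 32 to s^2 + 2ζωₙs + ωₙ²: ωₙ = √32 ≈ 5.657 rad/s and ζ = 10/(2·√32) ≈ 0.8839.
%OS = 100·exp(−πζ/√(1−ζ²)) = 100·exp(−π·0.8839/√(1−0.8839²)) ≈ 0.264%.

%OS ≈ 0.264%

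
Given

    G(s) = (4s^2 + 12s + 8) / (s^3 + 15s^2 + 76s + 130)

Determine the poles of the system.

s = -5 ± j, -5

The poles are the roots of the denominator s^3 + 15s^2 + 76s + 130 = 0.
Trying s = -5: the polynomial evaluates to 0, so (s + 5) is a factor.
Dividing out leaves s^2 + 10s + 26 = 0.
The quadratic formula then gives s = -5 ± 1j.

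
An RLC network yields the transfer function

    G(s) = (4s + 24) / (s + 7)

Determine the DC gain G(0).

Set s = 0: G(0) = (24) / (7) = 24/7.

G(0) = 24/7 ≈ 3.429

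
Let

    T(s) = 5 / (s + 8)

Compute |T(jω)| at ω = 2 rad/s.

Substitute s = j2: numerator = 5, denominator = 8 + j2.
|T(j2)| = |5| / |8 + j2| = 5 / 8.2462 ≈ 0.6063.

|T(j2)| ≈ 0.6063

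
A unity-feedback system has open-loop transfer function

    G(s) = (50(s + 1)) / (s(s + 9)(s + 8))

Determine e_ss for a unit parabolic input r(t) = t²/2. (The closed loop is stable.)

e_ss = ∞

G(s) has one pole at the origin.
This is a Type 1 system; Ka = lim_{s→0} s^2·G(s) = 0, so the steady-state error for a parabola input is infinite.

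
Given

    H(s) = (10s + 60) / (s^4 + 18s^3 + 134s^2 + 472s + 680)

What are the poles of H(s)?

The poles are the roots of the denominator s^4 + 18s^3 + 134s^2 + 472s + 680 = 0.
No real roots exist; factor into two real quadratics: (s^2 + 8s + 20)(s^2 + 10s + 34) = 0.
Each quadratic gives a conjugate pair via the quadratic formula.

s = -4 ± 2j, -5 ± 3j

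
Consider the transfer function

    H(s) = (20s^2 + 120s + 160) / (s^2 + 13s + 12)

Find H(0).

H(0) = 40/3 ≈ 13.33

Set s = 0: H(0) = (160) / (12) = 40/3.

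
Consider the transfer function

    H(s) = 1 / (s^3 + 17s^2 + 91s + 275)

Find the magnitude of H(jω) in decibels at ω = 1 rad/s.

Substitute s = j1: numerator = 1, denominator = 258 + j90.
|H(j1)| = |1| / |258 + j90| = 1 / 273.25 ≈ 0.003660.
In decibels: 20·log₁₀(0.003660) ≈ -48.7 dB.

|H(j1)|_dB ≈ -48.7 dB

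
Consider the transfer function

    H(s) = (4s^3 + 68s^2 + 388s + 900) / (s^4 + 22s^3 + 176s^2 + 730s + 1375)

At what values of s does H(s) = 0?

s = -9, -4 + 3j, -4 - 3j

Set the numerator to zero: 4s^3 + 68s^2 + 388s + 900 = 0, i.e. 4·(s^3 + 17s^2 + 97s + 225) = 0.
Factoring: (s + 9)(s^2 + 8s + 25) = 0.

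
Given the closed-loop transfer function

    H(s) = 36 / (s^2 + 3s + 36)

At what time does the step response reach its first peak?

t_p ≈ 0.5408 s

Comparing s^2 + 3s + 36 to s^2 + 2ζωₙs + ωₙ²: ωₙ = 6 rad/s and ζ = 3/(2·6) = 0.25.
ζωₙ = 3/2 = 1.5, so ω_d = ωₙ√(1−ζ²) = √(ωₙ² − (ζωₙ)²) = √(36 − 1.5²) = √33.75 ≈ 5.809 rad/s.
t_p = π/ω_d = π/5.809 ≈ 0.5408 s.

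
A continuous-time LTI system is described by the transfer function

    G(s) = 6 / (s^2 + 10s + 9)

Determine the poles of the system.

The poles are the roots of the denominator s^2 + 10s + 9 = 0.
Factoring: (s + 9)(s + 1) = 0, so s = -9 and s = -1.

s = -9, -1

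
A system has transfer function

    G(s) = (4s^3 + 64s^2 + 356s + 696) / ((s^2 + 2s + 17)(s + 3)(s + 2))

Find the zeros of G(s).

s = -5 + 2j, -5 - 2j, -6

Set the numerator to zero: 4s^3 + 64s^2 + 356s + 696 = 0, i.e. 4·(s^3 + 16s^2 + 89s + 174) = 0.
Factoring: (s^2 + 10s + 29)(s + 6) = 0.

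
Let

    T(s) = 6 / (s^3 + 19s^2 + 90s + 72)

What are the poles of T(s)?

The poles are the roots of the denominator s^3 + 19s^2 + 90s + 72 = 0.
Trying s = -6: the polynomial evaluates to 0, so (s + 6) is a factor.
Dividing out leaves s^2 + 13s + 12 = 0.
Factoring the quadratic: (s + 12)(s + 1) = 0.

s = -6, -12, -1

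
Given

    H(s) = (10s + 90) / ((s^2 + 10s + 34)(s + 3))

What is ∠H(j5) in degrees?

∠H(j5) ≈ -109.8°

At s = j5: numerator = 90 + j50, denominator = -223 + j195.
∠H = ∠num − ∠den = 29.055° − (138.83°) = -109.8°.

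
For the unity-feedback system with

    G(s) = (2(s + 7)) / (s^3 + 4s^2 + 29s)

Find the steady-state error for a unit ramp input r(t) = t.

e_ss = 2.071

G(s) has one pole at the origin.
This is a Type 1 system. Kv = lim_{s→0} s·G(s) = 14/29.
e_ss = 1/Kv = 1/(14/29) = 29/14 ≈ 2.071.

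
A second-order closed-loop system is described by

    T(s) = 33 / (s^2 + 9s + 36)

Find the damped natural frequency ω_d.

ω_d ≈ 3.969 rad/s

Comparing s^2 + 9s + 36 to s^2 + 2ζωₙs + ωₙ²: ωₙ = 6 rad/s and ζ = 9/(2·6) = 0.75.
ζωₙ = 9/2 = 4.5, so ω_d = ωₙ√(1−ζ²) = √(ωₙ² − (ζωₙ)²) = √(36 − 4.5²) = √15.75 ≈ 3.969 rad/s.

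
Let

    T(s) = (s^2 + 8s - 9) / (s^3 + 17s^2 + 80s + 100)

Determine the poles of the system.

s = -5, -2, -10

The poles are the roots of the denominator s^3 + 17s^2 + 80s + 100 = 0.
Trying s = -5: the polynomial evaluates to 0, so (s + 5) is a factor.
Dividing out leaves s^2 + 12s + 20 = 0.
Factoring the quadratic: (s + 2)(s + 10) = 0.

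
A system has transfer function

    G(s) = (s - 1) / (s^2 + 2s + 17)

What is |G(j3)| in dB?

Substitute s = j3: numerator = -1 + j3, denominator = 8 + j6.
|G(j3)| = |-1 + j3| / |8 + j6| = 3.1623 / 10 ≈ 0.3162.
In decibels: 20·log₁₀(0.3162) ≈ -10 dB.

|G(j3)|_dB ≈ -10 dB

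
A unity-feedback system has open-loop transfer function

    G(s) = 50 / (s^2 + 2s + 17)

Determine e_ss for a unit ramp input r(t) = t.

G(s) has no poles at the origin.
This is a Type 0 system; Kv = lim_{s→0} s·G(s) = 0, so the steady-state error for a ramp input is infinite.

e_ss = ∞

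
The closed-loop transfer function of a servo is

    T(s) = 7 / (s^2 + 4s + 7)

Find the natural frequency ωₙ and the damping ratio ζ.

Compare the denominator to the standard form s^2 + 2ζωₙs + ωₙ².
ωₙ² = 7, so ωₙ = √7 ≈ 2.646 rad/s.
2ζωₙ = 4, so ζ = 4/(2·√7) ≈ 0.7559.
With ζ = 0.7559 the response is underdamped.

ωₙ ≈ 2.646 rad/s, ζ ≈ 0.7559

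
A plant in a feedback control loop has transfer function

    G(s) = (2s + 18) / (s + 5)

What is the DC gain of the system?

Set s = 0: G(0) = (18) / (5) = 18/5.

G(0) = 18/5 ≈ 3.600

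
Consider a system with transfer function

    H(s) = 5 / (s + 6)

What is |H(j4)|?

|H(j4)| ≈ 0.6934

Substitute s = j4: numerator = 5, denominator = 6 + j4.
|H(j4)| = |5| / |6 + j4| = 5 / 7.2111 ≈ 0.6934.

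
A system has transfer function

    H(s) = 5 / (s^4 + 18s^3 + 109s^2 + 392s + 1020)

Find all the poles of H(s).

The poles are the roots of the denominator s^4 + 18s^3 + 109s^2 + 392s + 1020 = 0.
Trying s = -6: the polynomial evaluates to 0, so (s + 6) is a factor.
Dividing out leaves s^3 + 12s^2 + 37s + 170 = 0.
This factors further as (s^2 + 2s + 17)(s + 10) = 0.

s = -1 + 4j, -1 - 4j, -6, -10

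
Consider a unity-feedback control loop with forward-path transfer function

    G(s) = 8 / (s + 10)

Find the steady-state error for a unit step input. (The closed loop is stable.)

e_ss = 0.5556

G(s) has no poles at the origin.
This is a Type 0 system. Kp = lim_{s→0} G(s) = 8/10 = 4/5.
e_ss = 1/(1 + Kp) = 1/(1 + 4/5) = 5/9 ≈ 0.5556.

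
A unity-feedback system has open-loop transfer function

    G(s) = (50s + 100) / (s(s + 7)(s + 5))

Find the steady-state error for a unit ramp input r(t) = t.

e_ss = 0.3500

G(s) has one pole at the origin.
This is a Type 1 system. Kv = lim_{s→0} s·G(s) = 100/35 = 20/7.
e_ss = 1/Kv = 1/(20/7) = 7/20 ≈ 0.3500.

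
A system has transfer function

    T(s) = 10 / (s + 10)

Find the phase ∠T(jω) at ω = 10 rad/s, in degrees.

∠T(j10) ≈ -45°

At s = j10: numerator = 10, denominator = 10 + j10.
∠T = ∠num − ∠den = 0° − (45°) = -45°.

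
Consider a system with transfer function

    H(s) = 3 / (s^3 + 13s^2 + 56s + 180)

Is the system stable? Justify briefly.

The denominator s^3 + 13s^2 + 56s + 180 factors as (s + 9)(s^2 + 4s + 20), giving poles at s = -9, -2 ± 4j.
Since all poles lie strictly in the left half-plane, the system is stable.

stable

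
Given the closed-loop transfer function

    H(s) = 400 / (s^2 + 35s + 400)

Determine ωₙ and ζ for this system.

Compare the denominator to the standard form s^2 + 2ζωₙs + ωₙ².
ωₙ² = 400, so ωₙ = 20 rad/s.
2ζωₙ = 35, so ζ = 35/(2·20) = 0.875.
With ζ = 0.875 the response is underdamped.

ωₙ = 20 rad/s, ζ = 0.875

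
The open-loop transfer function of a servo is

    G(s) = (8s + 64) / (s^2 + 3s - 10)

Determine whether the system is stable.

The denominator s^2 + 3s - 10 factors as (s - 2)(s + 5), giving poles at s = 2, -5.
Since the pole(s) at s = 2 lie in the right half-plane, the system is unstable.

unstable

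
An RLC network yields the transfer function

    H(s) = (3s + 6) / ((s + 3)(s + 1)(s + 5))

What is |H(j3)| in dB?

|H(j3)|_dB ≈ -17.2 dB

Substitute s = j3: numerator = 6 + j9, denominator = -66 + j42.
|H(j3)| = |6 + j9| / |-66 + j42| = 10.817 / 78.230 ≈ 0.1383.
In decibels: 20·log₁₀(0.1383) ≈ -17.2 dB.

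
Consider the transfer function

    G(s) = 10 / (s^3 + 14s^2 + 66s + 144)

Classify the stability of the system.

The denominator s^3 + 14s^2 + 66s + 144 factors as (s + 8)(s^2 + 6s + 18), giving poles at s = -8, -3 ± 3j.
Since all poles lie strictly in the left half-plane, the system is stable.

stable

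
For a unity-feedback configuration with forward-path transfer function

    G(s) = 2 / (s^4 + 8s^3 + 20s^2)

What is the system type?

Type 2

Factor s from the denominator: s^4 + 8s^3 + 20s^2 = s^2·(s^2 + 8s + 20).
There are 2 poles at the origin, so the system is Type 2.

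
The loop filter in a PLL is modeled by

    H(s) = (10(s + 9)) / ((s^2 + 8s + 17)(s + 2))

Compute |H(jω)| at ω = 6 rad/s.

Substitute s = j6: numerator = 90 + j60, denominator = -326 - j18.
|H(j6)| = |90 + j60| / |-326 - j18| = 108.17 / 326.50 ≈ 0.3313.

|H(j6)| ≈ 0.3313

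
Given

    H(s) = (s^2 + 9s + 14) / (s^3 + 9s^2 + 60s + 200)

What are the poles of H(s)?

The poles are the roots of the denominator s^3 + 9s^2 + 60s + 200 = 0.
Trying s = -5: the polynomial evaluates to 0, so (s + 5) is a factor.
Dividing out leaves s^2 + 4s + 40 = 0.
The quadratic formula then gives s = -2 ± 6j.

s = -2 + 6j, -2 - 6j, -5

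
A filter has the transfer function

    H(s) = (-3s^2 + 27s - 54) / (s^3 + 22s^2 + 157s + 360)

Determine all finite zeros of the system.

s = 6, 3

Set the numerator to zero: -3s^2 + 27s - 54 = 0, i.e. -3·(s^2 - 9s + 18) = 0.
Factoring: (s - 6)(s - 3) = 0.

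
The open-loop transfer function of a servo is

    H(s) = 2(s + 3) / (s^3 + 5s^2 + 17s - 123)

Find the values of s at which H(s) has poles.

The poles are the roots of the denominator s^3 + 5s^2 + 17s - 123 = 0.
Trying s = 3: the polynomial evaluates to 0, so (s - 3) is a factor.
Dividing out leaves s^2 + 8s + 41 = 0.
The quadratic formula then gives s = -4 ± 5j.

s = -4 + 5j, -4 - 5j, 3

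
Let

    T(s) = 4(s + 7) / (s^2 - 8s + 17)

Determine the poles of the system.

The poles are the roots of the denominator s^2 - 8s + 17 = 0.
Using the quadratic formula: s = (8 ± √(-4))/2 = 4 ± 1j.

s = 4 ± j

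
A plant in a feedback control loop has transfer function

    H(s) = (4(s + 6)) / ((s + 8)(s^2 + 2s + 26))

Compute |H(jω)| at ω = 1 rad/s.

Substitute s = j1: numerator = 24 + j4, denominator = 198 + j41.
|H(j1)| = |24 + j4| / |198 + j41| = 24.331 / 202.20 ≈ 0.1203.

|H(j1)| ≈ 0.1203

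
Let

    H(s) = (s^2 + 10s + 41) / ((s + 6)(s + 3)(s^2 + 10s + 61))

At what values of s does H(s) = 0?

s = -5 ± 4j

Set the numerator to zero: s^2 + 10s + 41 = 0.
Factoring: (s^2 + 10s + 41) = 0.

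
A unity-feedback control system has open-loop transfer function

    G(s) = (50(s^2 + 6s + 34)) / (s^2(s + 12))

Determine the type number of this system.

The denominator has 2 factors of s at the origin (free integrators), so this is a Type 2 system.

Type 2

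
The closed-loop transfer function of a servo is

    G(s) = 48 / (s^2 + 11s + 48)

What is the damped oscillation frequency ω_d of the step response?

ω_d ≈ 4.213 rad/s

Comparing s^2 + 11s + 48 to s^2 + 2ζωₙs + ωₙ²: ωₙ = √48 ≈ 6.928 rad/s and ζ = 11/(2·√48) ≈ 0.7939.
ζωₙ = 11/2 = 5.5, so ω_d = ωₙ√(1−ζ²) = √(ωₙ² − (ζωₙ)²) = √(48 − 5.5²) = √17.75 ≈ 4.213 rad/s.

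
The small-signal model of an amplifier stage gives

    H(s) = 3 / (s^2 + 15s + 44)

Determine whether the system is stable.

stable

The denominator s^2 + 15s + 44 factors as (s + 4)(s + 11), giving poles at s = -4, -11.
Since all poles lie strictly in the left half-plane, the system is stable.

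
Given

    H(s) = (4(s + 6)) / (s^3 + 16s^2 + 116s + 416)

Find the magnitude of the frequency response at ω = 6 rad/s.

|H(j6)| ≈ 0.06708

Substitute s = j6: numerator = 24 + j24, denominator = -160 + j480.
|H(j6)| = |24 + j24| / |-160 + j480| = 33.941 / 505.96 ≈ 0.06708.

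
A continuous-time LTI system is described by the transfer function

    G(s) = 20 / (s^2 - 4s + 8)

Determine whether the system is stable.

unstable

The poles can be read from the denominator factors: s = 2 + 2j, 2 - 2j.
Since the pole(s) at s = 2 ± 2j lie in the right half-plane, the system is unstable.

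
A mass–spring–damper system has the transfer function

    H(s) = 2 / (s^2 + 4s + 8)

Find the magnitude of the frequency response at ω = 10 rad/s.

|H(j10)| ≈ 0.01994

Substitute s = j10: numerator = 2, denominator = -92 + j40.
|H(j10)| = |2| / |-92 + j40| = 2 / 100.32 ≈ 0.01994.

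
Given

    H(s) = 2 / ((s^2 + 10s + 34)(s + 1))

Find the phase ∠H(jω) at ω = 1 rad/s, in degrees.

∠H(j1) ≈ -61.86°

At s = j1: numerator = 2, denominator = 23 + j43.
∠H = ∠num − ∠den = 0° − (61.858°) = -61.86°.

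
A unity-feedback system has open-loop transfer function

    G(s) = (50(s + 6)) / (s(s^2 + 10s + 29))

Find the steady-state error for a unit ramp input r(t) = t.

e_ss = 0.09667

G(s) has one pole at the origin.
This is a Type 1 system. Kv = lim_{s→0} s·G(s) = 300/29.
e_ss = 1/Kv = 1/(300/29) = 29/300 ≈ 0.09667.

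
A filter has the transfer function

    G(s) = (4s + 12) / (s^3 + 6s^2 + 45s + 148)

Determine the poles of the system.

The poles are the roots of the denominator s^3 + 6s^2 + 45s + 148 = 0.
Trying s = -4: the polynomial evaluates to 0, so (s + 4) is a factor.
Dividing out leaves s^2 + 2s + 37 = 0.
The quadratic formula then gives s = -1 ± 6j.

s = -1 + 6j, -1 - 6j, -4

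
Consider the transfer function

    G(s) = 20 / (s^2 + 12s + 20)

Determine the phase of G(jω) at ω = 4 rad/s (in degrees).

∠G(j4) ≈ -85.24°

At s = j4: numerator = 20, denominator = 4 + j48.
∠G = ∠num − ∠den = 0° − (85.236°) = -85.24°.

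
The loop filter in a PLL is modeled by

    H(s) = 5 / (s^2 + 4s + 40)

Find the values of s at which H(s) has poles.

The poles are the roots of the denominator s^2 + 4s + 40 = 0.
Using the quadratic formula: s = (-4 ± √(-144))/2 = -2 ± 6j.

s = -2 + 6j, -2 - 6j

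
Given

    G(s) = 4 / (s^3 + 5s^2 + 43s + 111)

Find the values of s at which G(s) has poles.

The poles are the roots of the denominator s^3 + 5s^2 + 43s + 111 = 0.
Trying s = -3: the polynomial evaluates to 0, so (s + 3) is a factor.
Dividing out leaves s^2 + 2s + 37 = 0.
The quadratic formula then gives s = -1 ± 6j.

s = -1 ± 6j, -3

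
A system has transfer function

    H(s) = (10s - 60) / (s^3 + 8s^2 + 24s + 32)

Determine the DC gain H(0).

Set s = 0: H(0) = (-60) / (32) = -15/8.

H(0) = -15/8 ≈ -1.875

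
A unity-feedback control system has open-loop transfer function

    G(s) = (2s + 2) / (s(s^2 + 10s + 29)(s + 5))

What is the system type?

The denominator has 1 factor of s at the origin (free integrator), so this is a Type 1 system.

Type 1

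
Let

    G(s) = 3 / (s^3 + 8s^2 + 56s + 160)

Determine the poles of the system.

The poles are the roots of the denominator s^3 + 8s^2 + 56s + 160 = 0.
Trying s = -4: the polynomial evaluates to 0, so (s + 4) is a factor.
Dividing out leaves s^2 + 4s + 40 = 0.
The quadratic formula then gives s = -2 ± 6j.

s = -2 + 6j, -2 - 6j, -4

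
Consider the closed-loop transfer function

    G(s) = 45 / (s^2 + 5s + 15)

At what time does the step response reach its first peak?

t_p ≈ 1.062 s

Comparing s^2 + 5s + 15 to s^2 + 2ζωₙs + ωₙ²: ωₙ = √15 ≈ 3.873 rad/s and ζ = 5/(2·√15) ≈ 0.6455.
ζωₙ = 5/2 = 2.5, so ω_d = ωₙ√(1−ζ²) = √(ωₙ² − (ζωₙ)²) = √(15 − 2.5²) = √8.75 ≈ 2.958 rad/s.
t_p = π/ω_d = π/2.958 ≈ 1.062 s.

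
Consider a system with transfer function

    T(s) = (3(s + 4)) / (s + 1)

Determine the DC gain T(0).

T(0) = 12

At s = 0 each factor (s + a) contributes a and each (s^2 + bs + c) contributes c.
T(0) = 3·(4) / ((1)) = 12/1 = 12.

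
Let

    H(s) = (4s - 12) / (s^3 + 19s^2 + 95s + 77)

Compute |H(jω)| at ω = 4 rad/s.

Substitute s = j4: numerator = -12 + j16, denominator = -227 + j316.
|H(j4)| = |-12 + j16| / |-227 + j316| = 20 / 389.08 ≈ 0.05140.

|H(j4)| ≈ 0.05140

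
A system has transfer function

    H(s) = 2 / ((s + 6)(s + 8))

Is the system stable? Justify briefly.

The poles can be read from the denominator factors: s = -6, -8.
Since all poles lie strictly in the left half-plane, the system is stable.

stable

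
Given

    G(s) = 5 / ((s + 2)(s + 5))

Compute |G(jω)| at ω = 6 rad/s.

|G(j6)| ≈ 0.1012

Substitute s = j6: numerator = 5, denominator = -26 + j42.
|G(j6)| = |5| / |-26 + j42| = 5 / 49.396 ≈ 0.1012.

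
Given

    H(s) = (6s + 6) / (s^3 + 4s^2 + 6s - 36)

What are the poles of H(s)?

s = -3 ± 3j, 2

The poles are the roots of the denominator s^3 + 4s^2 + 6s - 36 = 0.
Trying s = 2: the polynomial evaluates to 0, so (s - 2) is a factor.
Dividing out leaves s^2 + 6s + 18 = 0.
The quadratic formula then gives s = -3 ± 3j.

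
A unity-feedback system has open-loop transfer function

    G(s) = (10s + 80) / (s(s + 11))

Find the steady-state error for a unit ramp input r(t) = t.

e_ss = 0.1375

G(s) has one pole at the origin.
This is a Type 1 system. Kv = lim_{s→0} s·G(s) = 80/11.
e_ss = 1/Kv = 1/(80/11) = 11/80 ≈ 0.1375.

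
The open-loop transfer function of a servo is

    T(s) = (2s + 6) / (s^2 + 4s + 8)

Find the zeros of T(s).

Set the numerator to zero: 2s + 6 = 0, i.e. 2·(s + 3) = 0.
So s = -3.

s = -3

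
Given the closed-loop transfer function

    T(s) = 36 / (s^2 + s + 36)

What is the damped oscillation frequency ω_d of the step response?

Comparing s^2 + s + 36 to s^2 + 2ζωₙs + ωₙ²: ωₙ = 6 rad/s and ζ = 1/(2·6) ≈ 0.08333.
ζωₙ = 1/2 = 0.5, so ω_d = ωₙ√(1−ζ²) = √(ωₙ² − (ζωₙ)²) = √(36 − 0.5²) = √35.75 ≈ 5.979 rad/s.

ω_d ≈ 5.979 rad/s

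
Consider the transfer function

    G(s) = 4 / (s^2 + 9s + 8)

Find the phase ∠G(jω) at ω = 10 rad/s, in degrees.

At s = j10: numerator = 4, denominator = -92 + j90.
∠G = ∠num − ∠den = 0° − (135.63°) = -135.6°.

∠G(j10) ≈ -135.6°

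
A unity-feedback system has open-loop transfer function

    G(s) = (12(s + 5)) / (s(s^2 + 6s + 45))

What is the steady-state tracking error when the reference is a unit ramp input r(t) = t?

G(s) has one pole at the origin.
This is a Type 1 system. Kv = lim_{s→0} s·G(s) = 60/45 = 4/3.
e_ss = 1/Kv = 1/(4/3) = 3/4 ≈ 0.7500.

e_ss = 0.7500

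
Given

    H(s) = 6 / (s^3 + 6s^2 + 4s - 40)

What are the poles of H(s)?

The poles are the roots of the denominator s^3 + 6s^2 + 4s - 40 = 0.
Trying s = 2: the polynomial evaluates to 0, so (s - 2) is a factor.
Dividing out leaves s^2 + 8s + 20 = 0.
The quadratic formula then gives s = -4 ± 2j.

s = -4 ± 2j, 2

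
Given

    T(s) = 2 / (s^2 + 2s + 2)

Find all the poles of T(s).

The poles are the roots of the denominator s^2 + 2s + 2 = 0.
Using the quadratic formula: s = (-2 ± √(-4))/2 = -1 ± 1j.

s = -1 + j, -1 - j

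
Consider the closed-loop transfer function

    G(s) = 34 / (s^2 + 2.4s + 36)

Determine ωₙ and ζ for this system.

Compare the denominator to the standard form s^2 + 2ζωₙs + ωₙ².
ωₙ² = 36, so ωₙ = 6 rad/s.
2ζωₙ = 2.4, so ζ = 2.4/(2·6) = 0.2.

ωₙ = 6 rad/s, ζ = 0.2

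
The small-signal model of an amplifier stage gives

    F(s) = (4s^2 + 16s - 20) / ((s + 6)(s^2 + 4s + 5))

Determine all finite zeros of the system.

Set the numerator to zero: 4s^2 + 16s - 20 = 0, i.e. 4·(s^2 + 4s - 5) = 0.
Factoring: (s + 5)(s - 1) = 0.

s = -5, 1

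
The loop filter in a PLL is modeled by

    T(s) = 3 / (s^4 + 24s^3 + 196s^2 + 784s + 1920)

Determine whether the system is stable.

The denominator s^4 + 24s^3 + 196s^2 + 784s + 1920 factors as (s + 8)(s^2 + 4s + 20)(s + 12), giving poles at s = -8, -2 + 4j, -2 - 4j, -12.
Since all poles lie strictly in the left half-plane, the system is stable.

stable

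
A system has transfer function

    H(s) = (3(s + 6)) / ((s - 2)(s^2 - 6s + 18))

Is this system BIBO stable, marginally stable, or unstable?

The poles can be read from the denominator factors: s = 2, 3 ± 3j.
Since the pole(s) at s = 2, 3 + 3j, 3 - 3j lie in the right half-plane, the system is unstable.

unstable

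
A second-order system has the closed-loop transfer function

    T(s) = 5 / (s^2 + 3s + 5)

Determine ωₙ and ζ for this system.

Compare the denominator to the standard form s^2 + 2ζωₙs + ωₙ².
ωₙ² = 5, so ωₙ = √5 ≈ 2.236 rad/s.
2ζωₙ = 3, so ζ = 3/(2·√5) ≈ 0.6708.

ωₙ ≈ 2.236 rad/s, ζ ≈ 0.6708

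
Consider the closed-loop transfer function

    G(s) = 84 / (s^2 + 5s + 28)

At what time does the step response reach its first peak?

t_p ≈ 0.6736 s

Comparing s^2 + 5s + 28 to s^2 + 2ζωₙs + ωₙ²: ωₙ = √28 ≈ 5.292 rad/s and ζ = 5/(2·√28) ≈ 0.4725.
ζωₙ = 5/2 = 2.5, so ω_d = ωₙ√(1−ζ²) = √(ωₙ² − (ζωₙ)²) = √(28 − 2.5²) = √21.75 ≈ 4.664 rad/s.
t_p = π/ω_d = π/4.664 ≈ 0.6736 s.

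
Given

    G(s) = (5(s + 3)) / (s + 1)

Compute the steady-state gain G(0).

At s = 0 each factor (s + a) contributes a and each (s^2 + bs + c) contributes c.
G(0) = 5·(3) / ((1)) = 15/1 = 15.

G(0) = 15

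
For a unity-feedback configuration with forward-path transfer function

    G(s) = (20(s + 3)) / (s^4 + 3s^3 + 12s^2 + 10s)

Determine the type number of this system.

The denominator has 1 factor of s at the origin (free integrator), so this is a Type 1 system.

Type 1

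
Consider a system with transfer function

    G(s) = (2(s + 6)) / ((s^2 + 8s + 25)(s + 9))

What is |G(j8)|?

|G(j8)| ≈ 0.02216

Substitute s = j8: numerator = 12 + j16, denominator = -863 + j264.
|G(j8)| = |12 + j16| / |-863 + j264| = 20 / 902.48 ≈ 0.02216.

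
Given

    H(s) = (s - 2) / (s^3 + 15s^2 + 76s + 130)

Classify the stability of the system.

stable

The denominator s^3 + 15s^2 + 76s + 130 factors as (s + 5)(s^2 + 10s + 26), giving poles at s = -5, -5 + j, -5 - j.
Since all poles lie strictly in the left half-plane, the system is stable.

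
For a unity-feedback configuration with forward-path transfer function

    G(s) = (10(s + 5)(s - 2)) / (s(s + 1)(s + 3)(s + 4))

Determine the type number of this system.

Type 1

The denominator has 1 factor of s at the origin (free integrator), so this is a Type 1 system.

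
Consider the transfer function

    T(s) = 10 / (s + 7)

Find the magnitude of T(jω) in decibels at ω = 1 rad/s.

Substitute s = j1: numerator = 10, denominator = 7 + j1.
|T(j1)| = |10| / |7 + j1| = 10 / 7.0711 ≈ 1.414.
In decibels: 20·log₁₀(1.414) ≈ 3.01 dB.

|T(j1)|_dB ≈ 3.01 dB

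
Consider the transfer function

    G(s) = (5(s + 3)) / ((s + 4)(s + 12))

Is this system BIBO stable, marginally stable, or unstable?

stable

The poles can be read from the denominator factors: s = -4, -12.
Since all poles lie strictly in the left half-plane, the system is stable.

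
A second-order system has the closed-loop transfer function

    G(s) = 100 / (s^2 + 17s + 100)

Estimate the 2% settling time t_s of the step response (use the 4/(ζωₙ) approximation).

t_s ≈ 0.4706 s

Comparing s^2 + 17s + 100 to s^2 + 2ζωₙs + ωₙ²: ωₙ = 10 rad/s and ζ = 17/(2·10) = 0.85.
ζωₙ = 17/2 = 8.5, so t_s ≈ 4/(ζωₙ) = 4/8.5 ≈ 0.4706 s.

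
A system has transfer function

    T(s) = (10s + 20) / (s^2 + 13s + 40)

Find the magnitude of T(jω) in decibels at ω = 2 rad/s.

|T(j2)|_dB ≈ -3.92 dB

Substitute s = j2: numerator = 20 + j20, denominator = 36 + j26.
|T(j2)| = |20 + j20| / |36 + j26| = 28.284 / 44.407 ≈ 0.6369.
In decibels: 20·log₁₀(0.6369) ≈ -3.92 dB.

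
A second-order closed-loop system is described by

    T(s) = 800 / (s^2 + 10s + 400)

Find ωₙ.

Compare the denominator to the standard form s^2 + 2ζωₙs + ωₙ².
ωₙ² = 400, so ωₙ = 20 rad/s.

ωₙ = 20 rad/s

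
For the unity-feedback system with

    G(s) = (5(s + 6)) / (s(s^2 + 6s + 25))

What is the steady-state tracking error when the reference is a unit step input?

G(s) has one pole at the origin.
This is a Type 1 system; for a step input the steady-state error is zero.

e_ss = 0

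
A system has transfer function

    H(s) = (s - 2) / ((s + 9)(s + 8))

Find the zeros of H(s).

s = 2

Set the numerator to zero: s - 2 = 0.
So s = 2.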